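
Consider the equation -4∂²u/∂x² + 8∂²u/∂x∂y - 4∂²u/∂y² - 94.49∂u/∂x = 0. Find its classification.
Parabolic. (A = -4, B = 8, C = -4 gives B² - 4AC = 0.)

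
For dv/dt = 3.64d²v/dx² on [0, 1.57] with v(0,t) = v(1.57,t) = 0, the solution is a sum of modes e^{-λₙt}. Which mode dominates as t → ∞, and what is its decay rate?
Eigenvalues: λₙ = 3.64n²π²/1.57².
First three modes:
  n=1: λ₁ = 3.64π²/1.57² ≈ 14.575
  n=2: λ₂ = 14.56π²/1.57² ≈ 58.299 (4× faster decay)
  n=3: λ₃ = 32.76π²/1.57² ≈ 131.173 (9× faster decay)
As t → ∞, higher modes decay exponentially faster. The n=1 mode dominates: v ~ c₁ sin(πx/1.57) e^{-λ₁t}.
Decay rate: λ₁ = 3.64π²/1.57² ≈ 14.575.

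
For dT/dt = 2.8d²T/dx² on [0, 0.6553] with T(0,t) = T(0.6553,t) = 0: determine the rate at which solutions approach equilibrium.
Eigenvalues: λₙ = 2.8n²π²/0.6553².
First three modes:
  n=1: λ₁ = 2.8π²/0.6553² ≈ 64.354
  n=2: λ₂ = 11.2π²/0.6553² ≈ 257.417 (4× faster decay)
  n=3: λ₃ = 25.2π²/0.6553² ≈ 579.189 (9× faster decay)
As t → ∞, higher modes decay exponentially faster. The n=1 mode dominates: T ~ c₁ sin(πx/0.6553) e^{-λ₁t}.
Decay rate: λ₁ = 2.8π²/0.6553² ≈ 64.354.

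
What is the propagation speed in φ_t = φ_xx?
Infinite. The heat equation is parabolic, not hyperbolic, so disturbances propagate instantly.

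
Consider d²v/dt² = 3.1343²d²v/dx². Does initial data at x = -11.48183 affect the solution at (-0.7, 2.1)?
No. The domain of dependence is [-7.28203, 5.88203], and -11.48183 is outside this interval.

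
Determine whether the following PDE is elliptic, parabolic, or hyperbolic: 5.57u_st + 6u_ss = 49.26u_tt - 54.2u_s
Rewriting in standard form: 6u_ss + 5.57u_st - 49.26u_tt + 54.2u_s = 0. Coefficients: A = 6, B = 5.57, C = -49.26. B² - 4AC = 1213.2649, which is positive, so the equation is hyperbolic.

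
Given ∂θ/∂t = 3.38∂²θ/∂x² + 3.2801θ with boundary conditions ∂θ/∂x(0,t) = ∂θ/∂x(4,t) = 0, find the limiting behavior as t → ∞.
θ grows unboundedly. With Neumann BCs the constant mode has diffusion eigenvalue 0, so any r > 0 makes it grow like e^(3.2801t); solution grows exponentially.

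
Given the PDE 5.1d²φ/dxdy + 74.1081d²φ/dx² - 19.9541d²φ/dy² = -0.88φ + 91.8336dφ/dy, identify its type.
Rewriting in standard form: 74.1081d²φ/dx² + 5.1d²φ/dxdy - 19.9541d²φ/dy² - 91.8336dφ/dy + 0.88φ = 0. The second-order coefficients are A = 74.1081, B = 5.1, C = -19.9541. Since B² - 4AC = 5941.05175284 > 0, this is a hyperbolic PDE.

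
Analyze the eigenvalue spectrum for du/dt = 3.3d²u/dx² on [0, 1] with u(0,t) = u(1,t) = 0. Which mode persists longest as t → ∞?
Eigenvalues: λₙ = 3.3n²π².
First three modes:
  n=1: λ₁ = 3.3π² ≈ 32.57
  n=2: λ₂ = 13.2π² ≈ 130.279 (4× faster decay)
  n=3: λ₃ = 29.7π² ≈ 293.127 (9× faster decay)
As t → ∞, higher modes decay exponentially faster. The n=1 mode dominates: u ~ c₁ sin(πx) e^{-λ₁t}.
Decay rate: λ₁ = 3.3π² ≈ 32.57.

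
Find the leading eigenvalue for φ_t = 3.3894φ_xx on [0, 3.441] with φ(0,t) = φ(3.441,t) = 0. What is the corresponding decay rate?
Eigenvalues: λₙ = 3.3894n²π²/3.441².
First three modes:
  n=1: λ₁ = 3.3894π²/3.441² ≈ 2.825
  n=2: λ₂ = 13.5576π²/3.441² ≈ 11.301 (4× faster decay)
  n=3: λ₃ = 30.5046π²/3.441² ≈ 25.427 (9× faster decay)
As t → ∞, higher modes decay exponentially faster. The n=1 mode dominates: φ ~ c₁ sin(πx/3.441) e^{-λ₁t}.
Decay rate: λ₁ = 3.3894π²/3.441² ≈ 2.825.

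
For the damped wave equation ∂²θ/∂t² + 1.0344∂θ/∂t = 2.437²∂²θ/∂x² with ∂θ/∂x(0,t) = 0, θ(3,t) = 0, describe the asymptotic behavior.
θ → 0. Damping (γ=1.0344) dissipates energy; oscillations decay exponentially.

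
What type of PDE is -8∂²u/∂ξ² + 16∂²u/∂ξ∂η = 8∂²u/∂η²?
Rewriting in standard form: -8∂²u/∂ξ² + 16∂²u/∂ξ∂η - 8∂²u/∂η² = 0. With A = -8, B = 16, C = -8, the discriminant is 0. This is a parabolic PDE.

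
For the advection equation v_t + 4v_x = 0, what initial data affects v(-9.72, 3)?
A single point: x = -21.72. The characteristic through (-9.72, 3) is x - 4t = const, so x = -9.72 - 4·3 = -21.72.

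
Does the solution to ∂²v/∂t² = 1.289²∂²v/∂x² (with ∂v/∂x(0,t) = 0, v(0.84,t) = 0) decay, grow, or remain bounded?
v oscillates (no decay). Energy is conserved; the solution oscillates indefinitely as standing waves.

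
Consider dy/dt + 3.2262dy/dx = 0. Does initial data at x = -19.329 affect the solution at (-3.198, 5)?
Yes. The characteristic through (-3.198, 5) passes through x = -19.329.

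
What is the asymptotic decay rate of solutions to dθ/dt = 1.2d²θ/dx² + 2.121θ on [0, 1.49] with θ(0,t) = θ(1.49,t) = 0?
Eigenvalues: λₙ = 1.2n²π²/1.49² - 2.121.
First three modes:
  n=1: λ₁ = 1.2π²/1.49² - 2.121 ≈ 3.214
  n=2: λ₂ = 4.8π²/1.49² - 2.121 ≈ 19.218
  n=3: λ₃ = 10.8π²/1.49² - 2.121 ≈ 45.891
Since 1.2π²/1.49² ≈ 5.335 > 2.121, all λₙ > 0.
The n=1 mode decays slowest → dominates as t → ∞.
Asymptotic: θ ~ c₁ sin(πx/1.49) e^{-λ₁t} with decay rate λ₁ ≈ 3.214.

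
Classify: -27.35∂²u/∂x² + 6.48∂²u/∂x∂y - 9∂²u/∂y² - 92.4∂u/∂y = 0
Elliptic (discriminant = -942.6096).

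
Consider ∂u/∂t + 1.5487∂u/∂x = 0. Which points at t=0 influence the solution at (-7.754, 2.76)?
A single point: x = -12.028412. The characteristic through (-7.754, 2.76) is x - 1.5487t = const, so x = -7.754 - 1.5487·2.76 = -12.028412.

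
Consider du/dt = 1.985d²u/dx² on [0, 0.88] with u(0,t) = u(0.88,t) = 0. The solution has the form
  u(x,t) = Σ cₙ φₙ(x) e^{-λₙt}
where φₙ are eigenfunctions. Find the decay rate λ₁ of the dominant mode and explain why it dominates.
Eigenvalues: λₙ = 1.985n²π²/0.88².
First three modes:
  n=1: λ₁ = 1.985π²/0.88² ≈ 25.299
  n=2: λ₂ = 7.94π²/0.88² ≈ 101.194 (4× faster decay)
  n=3: λ₃ = 17.865π²/0.88² ≈ 227.687 (9× faster decay)
As t → ∞, higher modes decay exponentially faster. The n=1 mode dominates: u ~ c₁ sin(πx/0.88) e^{-λ₁t}.
Decay rate: λ₁ = 1.985π²/0.88² ≈ 25.299.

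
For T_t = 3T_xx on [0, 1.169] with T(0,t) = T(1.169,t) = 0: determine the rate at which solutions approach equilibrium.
Eigenvalues: λₙ = 3n²π²/1.169².
First three modes:
  n=1: λ₁ = 3π²/1.169² ≈ 21.667
  n=2: λ₂ = 12π²/1.169² ≈ 86.667 (4× faster decay)
  n=3: λ₃ = 27π²/1.169² ≈ 195 (9× faster decay)
As t → ∞, higher modes decay exponentially faster. The n=1 mode dominates: T ~ c₁ sin(πx/1.169) e^{-λ₁t}.
Decay rate: λ₁ = 3π²/1.169² ≈ 21.667.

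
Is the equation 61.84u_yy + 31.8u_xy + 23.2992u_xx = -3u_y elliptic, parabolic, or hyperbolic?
Rewriting in standard form: 23.2992u_xx + 31.8u_xy + 61.84u_yy + 3u_y = 0. Computing B² - 4AC with A = 23.2992, B = 31.8, C = 61.84: discriminant = -4752.050112 (negative). Answer: elliptic.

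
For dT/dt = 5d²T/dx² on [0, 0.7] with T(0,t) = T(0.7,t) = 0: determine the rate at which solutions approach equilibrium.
Eigenvalues: λₙ = 5n²π²/0.7².
First three modes:
  n=1: λ₁ = 5π²/0.7² ≈ 100.71
  n=2: λ₂ = 20π²/0.7² ≈ 402.841 (4× faster decay)
  n=3: λ₃ = 45π²/0.7² ≈ 906.392 (9× faster decay)
As t → ∞, higher modes decay exponentially faster. The n=1 mode dominates: T ~ c₁ sin(πx/0.7) e^{-λ₁t}.
Decay rate: λ₁ = 5π²/0.7² ≈ 100.71.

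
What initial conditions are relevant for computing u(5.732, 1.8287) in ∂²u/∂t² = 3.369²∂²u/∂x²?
Domain of dependence: [-0.4288903, 11.8928903]. Signals travel at speed 3.369, so data within |x - 5.732| ≤ 3.369·1.8287 = 6.1608903 can reach the point.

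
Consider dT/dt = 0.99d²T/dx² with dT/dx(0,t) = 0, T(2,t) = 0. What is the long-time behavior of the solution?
As t → ∞, T → 0. Heat escapes through the Dirichlet boundary.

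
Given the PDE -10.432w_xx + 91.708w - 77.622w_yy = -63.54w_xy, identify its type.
Rewriting in standard form: -10.432w_xx + 63.54w_xy - 77.622w_yy + 91.708w = 0. The second-order coefficients are A = -10.432, B = 63.54, C = -77.622. Since B² - 4AC = 798.320784 > 0, this is a hyperbolic PDE.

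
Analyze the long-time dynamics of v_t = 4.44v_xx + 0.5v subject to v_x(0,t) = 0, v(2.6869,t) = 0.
Long-time behavior: v → 0. Diffusion dominates reaction (r=0.5 < κπ²/(4L²)≈1.52); solution decays.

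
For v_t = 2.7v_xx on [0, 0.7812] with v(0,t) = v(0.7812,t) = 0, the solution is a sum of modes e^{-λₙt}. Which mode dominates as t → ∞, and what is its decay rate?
Eigenvalues: λₙ = 2.7n²π²/0.7812².
First three modes:
  n=1: λ₁ = 2.7π²/0.7812² ≈ 43.666
  n=2: λ₂ = 10.8π²/0.7812² ≈ 174.662 (4× faster decay)
  n=3: λ₃ = 24.3π²/0.7812² ≈ 392.99 (9× faster decay)
As t → ∞, higher modes decay exponentially faster. The n=1 mode dominates: v ~ c₁ sin(πx/0.7812) e^{-λ₁t}.
Decay rate: λ₁ = 2.7π²/0.7812² ≈ 43.666.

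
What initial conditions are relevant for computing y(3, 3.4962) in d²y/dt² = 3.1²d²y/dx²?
Domain of dependence: [-7.83822, 13.83822]. Signals travel at speed 3.1, so data within |x - 3| ≤ 3.1·3.4962 = 10.83822 can reach the point.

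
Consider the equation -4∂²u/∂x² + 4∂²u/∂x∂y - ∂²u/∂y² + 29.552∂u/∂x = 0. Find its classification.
Parabolic. (A = -4, B = 4, C = -1 gives B² - 4AC = 0.)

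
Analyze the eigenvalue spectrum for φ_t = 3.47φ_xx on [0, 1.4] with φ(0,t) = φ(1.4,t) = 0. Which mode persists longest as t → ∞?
Eigenvalues: λₙ = 3.47n²π²/1.4².
First three modes:
  n=1: λ₁ = 3.47π²/1.4² ≈ 17.473
  n=2: λ₂ = 13.88π²/1.4² ≈ 69.893 (4× faster decay)
  n=3: λ₃ = 31.23π²/1.4² ≈ 157.259 (9× faster decay)
As t → ∞, higher modes decay exponentially faster. The n=1 mode dominates: φ ~ c₁ sin(πx/1.4) e^{-λ₁t}.
Decay rate: λ₁ = 3.47π²/1.4² ≈ 17.473.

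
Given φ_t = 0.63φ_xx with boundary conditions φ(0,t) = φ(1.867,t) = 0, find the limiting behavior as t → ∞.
φ → 0. Heat diffuses out through both boundaries.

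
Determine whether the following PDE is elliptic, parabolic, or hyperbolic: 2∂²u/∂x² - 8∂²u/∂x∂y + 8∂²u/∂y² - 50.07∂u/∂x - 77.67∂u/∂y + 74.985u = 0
Coefficients: A = 2, B = -8, C = 8. B² - 4AC = 0, which is zero, so the equation is parabolic.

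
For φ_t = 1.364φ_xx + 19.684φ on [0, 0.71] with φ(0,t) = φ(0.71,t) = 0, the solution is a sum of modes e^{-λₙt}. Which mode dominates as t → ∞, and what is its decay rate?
Eigenvalues: λₙ = 1.364n²π²/0.71² - 19.684.
First three modes:
  n=1: λ₁ = 1.364π²/0.71² - 19.684 ≈ 7.021
  n=2: λ₂ = 5.456π²/0.71² - 19.684 ≈ 87.137
  n=3: λ₃ = 12.276π²/0.71² - 19.684 ≈ 220.664
Since 1.364π²/0.71² ≈ 26.705 > 19.684, all λₙ > 0.
The n=1 mode decays slowest → dominates as t → ∞.
Asymptotic: φ ~ c₁ sin(πx/0.71) e^{-λ₁t} with decay rate λ₁ ≈ 7.021.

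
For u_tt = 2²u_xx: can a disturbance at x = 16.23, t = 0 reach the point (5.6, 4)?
No. The domain of dependence is [-2.4, 13.6], and 16.23 is outside this interval.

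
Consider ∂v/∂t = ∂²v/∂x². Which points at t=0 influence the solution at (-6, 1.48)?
The entire real line. The heat equation has infinite propagation speed: any initial disturbance instantly affects all points (though exponentially small far away).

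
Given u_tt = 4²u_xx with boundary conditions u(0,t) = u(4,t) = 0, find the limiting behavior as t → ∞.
u oscillates (no decay). Energy is conserved; the solution oscillates indefinitely as standing waves.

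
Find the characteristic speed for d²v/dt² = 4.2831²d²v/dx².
Speed = 4.2831. Information travels along characteristics x = x₀ ± 4.2831t.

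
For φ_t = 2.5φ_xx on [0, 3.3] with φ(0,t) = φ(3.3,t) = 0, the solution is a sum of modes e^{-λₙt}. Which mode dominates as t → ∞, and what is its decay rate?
Eigenvalues: λₙ = 2.5n²π²/3.3².
First three modes:
  n=1: λ₁ = 2.5π²/3.3² ≈ 2.266
  n=2: λ₂ = 10π²/3.3² ≈ 9.063 (4× faster decay)
  n=3: λ₃ = 22.5π²/3.3² ≈ 20.392 (9× faster decay)
As t → ∞, higher modes decay exponentially faster. The n=1 mode dominates: φ ~ c₁ sin(πx/3.3) e^{-λ₁t}.
Decay rate: λ₁ = 2.5π²/3.3² ≈ 2.266.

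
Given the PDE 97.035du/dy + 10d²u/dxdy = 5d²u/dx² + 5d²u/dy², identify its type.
Rewriting in standard form: -5d²u/dx² + 10d²u/dxdy - 5d²u/dy² + 97.035du/dy = 0. The second-order coefficients are A = -5, B = 10, C = -5. Since B² - 4AC = 0 = 0, this is a parabolic PDE.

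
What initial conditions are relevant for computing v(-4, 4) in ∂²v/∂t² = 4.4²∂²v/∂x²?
Domain of dependence: [-21.6, 13.6]. Signals travel at speed 4.4, so data within |x - -4| ≤ 4.4·4 = 17.6 can reach the point.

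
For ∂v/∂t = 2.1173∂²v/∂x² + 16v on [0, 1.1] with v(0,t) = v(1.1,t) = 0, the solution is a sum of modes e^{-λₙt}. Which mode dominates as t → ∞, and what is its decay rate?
Eigenvalues: λₙ = 2.1173n²π²/1.1² - 16.
First three modes:
  n=1: λ₁ = 2.1173π²/1.1² - 16 ≈ 1.27
  n=2: λ₂ = 8.4692π²/1.1² - 16 ≈ 53.081
  n=3: λ₃ = 19.0557π²/1.1² - 16 ≈ 139.432
Since 2.1173π²/1.1² ≈ 17.27 > 16, all λₙ > 0.
The n=1 mode decays slowest → dominates as t → ∞.
Asymptotic: v ~ c₁ sin(πx/1.1) e^{-λ₁t} with decay rate λ₁ ≈ 1.27.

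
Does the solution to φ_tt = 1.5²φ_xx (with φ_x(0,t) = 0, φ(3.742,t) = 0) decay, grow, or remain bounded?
φ oscillates (no decay). Energy is conserved; the solution oscillates indefinitely as standing waves.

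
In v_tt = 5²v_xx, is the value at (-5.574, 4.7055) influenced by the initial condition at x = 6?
Yes. The domain of dependence is [-29.1015, 17.9535], and 6 ∈ [-29.1015, 17.9535].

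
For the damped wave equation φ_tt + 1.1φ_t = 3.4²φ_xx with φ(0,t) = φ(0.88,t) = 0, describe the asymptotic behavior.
φ → 0. Damping (γ=1.1) dissipates energy; oscillations decay exponentially.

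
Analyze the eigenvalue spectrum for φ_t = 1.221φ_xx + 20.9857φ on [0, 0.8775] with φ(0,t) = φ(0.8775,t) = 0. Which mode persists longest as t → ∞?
Eigenvalues: λₙ = 1.221n²π²/0.8775² - 20.9857.
First three modes:
  n=1: λ₁ = 1.221π²/0.8775² - 20.9857 ≈ -5.335
  n=2: λ₂ = 4.884π²/0.8775² - 20.9857 ≈ 41.615
  n=3: λ₃ = 10.989π²/0.8775² - 20.9857 ≈ 119.867
Since 1.221π²/0.8775² ≈ 15.65 < 20.9857, λ₁ < 0.
The n=1 mode grows fastest (−λₙ is largest for n=1) → dominates.
Asymptotic: φ ~ c₁ sin(πx/0.8775) e^{5.335t} (exponential growth at rate −λ₁ ≈ 5.335).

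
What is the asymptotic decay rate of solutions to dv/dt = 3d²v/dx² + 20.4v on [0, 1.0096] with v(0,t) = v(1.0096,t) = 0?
Eigenvalues: λₙ = 3n²π²/1.0096² - 20.4.
First three modes:
  n=1: λ₁ = 3π²/1.0096² - 20.4 ≈ 8.648
  n=2: λ₂ = 12π²/1.0096² - 20.4 ≈ 95.794
  n=3: λ₃ = 27π²/1.0096² - 20.4 ≈ 241.036
Since 3π²/1.0096² ≈ 29.048 > 20.4, all λₙ > 0.
The n=1 mode decays slowest → dominates as t → ∞.
Asymptotic: v ~ c₁ sin(πx/1.0096) e^{-λ₁t} with decay rate λ₁ ≈ 8.648.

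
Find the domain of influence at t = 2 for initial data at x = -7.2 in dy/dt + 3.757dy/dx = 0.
At x = 0.314. The characteristic carries data from (-7.2, 0) to (0.314, 2).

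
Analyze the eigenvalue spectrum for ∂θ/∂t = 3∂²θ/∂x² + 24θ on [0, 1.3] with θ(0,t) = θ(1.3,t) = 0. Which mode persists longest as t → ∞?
Eigenvalues: λₙ = 3n²π²/1.3² - 24.
First three modes:
  n=1: λ₁ = 3π²/1.3² - 24 ≈ -6.48
  n=2: λ₂ = 12π²/1.3² - 24 ≈ 46.08
  n=3: λ₃ = 27π²/1.3² - 24 ≈ 133.68
Since 3π²/1.3² ≈ 17.52 < 24, λ₁ < 0.
The n=1 mode grows fastest (−λₙ is largest for n=1) → dominates.
Asymptotic: θ ~ c₁ sin(πx/1.3) e^{6.48t} (exponential growth at rate −λ₁ ≈ 6.48).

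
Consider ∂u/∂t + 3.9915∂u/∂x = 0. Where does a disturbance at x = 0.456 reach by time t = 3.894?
At x = 15.998901. The characteristic carries data from (0.456, 0) to (15.998901, 3.894).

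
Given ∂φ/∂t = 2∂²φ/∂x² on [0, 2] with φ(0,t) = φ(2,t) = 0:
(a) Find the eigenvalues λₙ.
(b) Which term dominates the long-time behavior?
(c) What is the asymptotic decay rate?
Eigenvalues: λₙ = 2n²π²/2².
First three modes:
  n=1: λ₁ = 2π²/2² ≈ 4.935
  n=2: λ₂ = 8π²/2² ≈ 19.739 (4× faster decay)
  n=3: λ₃ = 18π²/2² ≈ 44.413 (9× faster decay)
As t → ∞, higher modes decay exponentially faster. The n=1 mode dominates: φ ~ c₁ sin(πx/2) e^{-λ₁t}.
Decay rate: λ₁ = 2π²/2² ≈ 4.935.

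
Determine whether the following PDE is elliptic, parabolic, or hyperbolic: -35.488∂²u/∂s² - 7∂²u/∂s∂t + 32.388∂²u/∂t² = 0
Coefficients: A = -35.488, B = -7, C = 32.388. B² - 4AC = 4646.541376, which is positive, so the equation is hyperbolic.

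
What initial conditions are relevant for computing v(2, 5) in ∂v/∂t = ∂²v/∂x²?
The entire real line. The heat equation has infinite propagation speed: any initial disturbance instantly affects all points (though exponentially small far away).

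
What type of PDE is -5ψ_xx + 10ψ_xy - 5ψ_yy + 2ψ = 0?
With A = -5, B = 10, C = -5, the discriminant is 0. This is a parabolic PDE.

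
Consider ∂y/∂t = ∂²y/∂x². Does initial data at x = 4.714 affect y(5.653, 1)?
Yes, for any finite x. The heat equation has infinite propagation speed, so all initial data affects all points at any t > 0.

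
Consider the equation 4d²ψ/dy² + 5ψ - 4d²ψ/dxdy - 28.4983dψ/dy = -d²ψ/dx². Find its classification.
Rewriting in standard form: d²ψ/dx² - 4d²ψ/dxdy + 4d²ψ/dy² - 28.4983dψ/dy + 5ψ = 0. Parabolic. (A = 1, B = -4, C = 4 gives B² - 4AC = 0.)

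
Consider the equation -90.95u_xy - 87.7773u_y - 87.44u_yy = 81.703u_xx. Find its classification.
Rewriting in standard form: -81.703u_xx - 90.95u_xy - 87.44u_yy - 87.7773u_y = 0. Elliptic. (A = -81.703, B = -90.95, C = -87.44 gives B² - 4AC = -20304.53878.)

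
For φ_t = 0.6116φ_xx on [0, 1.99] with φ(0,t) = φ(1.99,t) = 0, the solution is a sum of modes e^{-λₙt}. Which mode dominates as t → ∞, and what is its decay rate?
Eigenvalues: λₙ = 0.6116n²π²/1.99².
First three modes:
  n=1: λ₁ = 0.6116π²/1.99² ≈ 1.524
  n=2: λ₂ = 2.4464π²/1.99² ≈ 6.097 (4× faster decay)
  n=3: λ₃ = 5.5044π²/1.99² ≈ 13.718 (9× faster decay)
As t → ∞, higher modes decay exponentially faster. The n=1 mode dominates: φ ~ c₁ sin(πx/1.99) e^{-λ₁t}.
Decay rate: λ₁ = 0.6116π²/1.99² ≈ 1.524.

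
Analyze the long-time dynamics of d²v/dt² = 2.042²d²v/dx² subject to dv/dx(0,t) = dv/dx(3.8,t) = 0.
Long-time behavior: v oscillates about a mean that drifts linearly in t (generically unbounded; no decay). There is no damping, so the nonconstant modes persist as standing waves (energy conserved, no decay). But with Neumann conditions at both ends the constant mode has eigenvalue 0: the spatial mean M(t) of v satisfies M'' = 0, so M(t) = M(0) + M'(0)·t. Unless the initial velocity has zero mean (∫v_t(x,0)dx = 0), the solution grows linearly in t (unbounded, though not exponentially); if it does have zero mean, the solution stays bounded and simply oscillates.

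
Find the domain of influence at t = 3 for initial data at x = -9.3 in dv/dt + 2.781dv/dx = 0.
At x = -0.957. The characteristic carries data from (-9.3, 0) to (-0.957, 3).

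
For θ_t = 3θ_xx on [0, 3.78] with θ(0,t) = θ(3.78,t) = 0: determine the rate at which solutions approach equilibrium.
Eigenvalues: λₙ = 3n²π²/3.78².
First three modes:
  n=1: λ₁ = 3π²/3.78² ≈ 2.072
  n=2: λ₂ = 12π²/3.78² ≈ 8.289 (4× faster decay)
  n=3: λ₃ = 27π²/3.78² ≈ 18.65 (9× faster decay)
As t → ∞, higher modes decay exponentially faster. The n=1 mode dominates: θ ~ c₁ sin(πx/3.78) e^{-λ₁t}.
Decay rate: λ₁ = 3π²/3.78² ≈ 2.072.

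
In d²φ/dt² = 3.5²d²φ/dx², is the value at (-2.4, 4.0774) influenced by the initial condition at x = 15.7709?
No. The domain of dependence is [-16.6709, 11.8709], and 15.7709 is outside this interval.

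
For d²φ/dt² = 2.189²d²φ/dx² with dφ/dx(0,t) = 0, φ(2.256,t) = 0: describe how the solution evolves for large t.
φ oscillates (no decay). Energy is conserved; the solution oscillates indefinitely as standing waves.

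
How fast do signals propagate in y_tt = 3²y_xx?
Speed = 3. Information travels along characteristics x = x₀ ± 3t.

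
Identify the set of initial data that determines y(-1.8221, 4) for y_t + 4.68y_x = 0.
A single point: x = -20.5421. The characteristic through (-1.8221, 4) is x - 4.68t = const, so x = -1.8221 - 4.68·4 = -20.5421.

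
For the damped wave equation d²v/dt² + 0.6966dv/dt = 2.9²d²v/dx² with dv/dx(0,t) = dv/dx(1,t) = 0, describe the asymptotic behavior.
v → constant (steady state). Damping (γ=0.6966) dissipates the nonconstant modes; with Neumann BCs the spatial average obeys M''+γM'=0 and tends to a finite limit.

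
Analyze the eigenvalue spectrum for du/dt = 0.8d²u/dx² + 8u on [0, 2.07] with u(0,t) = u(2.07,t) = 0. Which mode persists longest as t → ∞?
Eigenvalues: λₙ = 0.8n²π²/2.07² - 8.
First three modes:
  n=1: λ₁ = 0.8π²/2.07² - 8 ≈ -6.157
  n=2: λ₂ = 3.2π²/2.07² - 8 ≈ -0.629
  n=3: λ₃ = 7.2π²/2.07² - 8 ≈ 8.584
Since 0.8π²/2.07² ≈ 1.843 < 8, λ₁ < 0.
The n=1 mode grows fastest (−λₙ is largest for n=1) → dominates.
Asymptotic: u ~ c₁ sin(πx/2.07) e^{6.157t} (exponential growth at rate −λ₁ ≈ 6.157).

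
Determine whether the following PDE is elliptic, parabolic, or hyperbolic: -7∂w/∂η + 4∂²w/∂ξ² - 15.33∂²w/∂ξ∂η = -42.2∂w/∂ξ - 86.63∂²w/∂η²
Rewriting in standard form: 4∂²w/∂ξ² - 15.33∂²w/∂ξ∂η + 86.63∂²w/∂η² + 42.2∂w/∂ξ - 7∂w/∂η = 0. Coefficients: A = 4, B = -15.33, C = 86.63. B² - 4AC = -1151.0711, which is negative, so the equation is elliptic.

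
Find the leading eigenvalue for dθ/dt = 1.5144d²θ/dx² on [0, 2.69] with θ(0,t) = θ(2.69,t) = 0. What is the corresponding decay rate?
Eigenvalues: λₙ = 1.5144n²π²/2.69².
First three modes:
  n=1: λ₁ = 1.5144π²/2.69² ≈ 2.066
  n=2: λ₂ = 6.0576π²/2.69² ≈ 8.262 (4× faster decay)
  n=3: λ₃ = 13.6296π²/2.69² ≈ 18.59 (9× faster decay)
As t → ∞, higher modes decay exponentially faster. The n=1 mode dominates: θ ~ c₁ sin(πx/2.69) e^{-λ₁t}.
Decay rate: λ₁ = 1.5144π²/2.69² ≈ 2.066.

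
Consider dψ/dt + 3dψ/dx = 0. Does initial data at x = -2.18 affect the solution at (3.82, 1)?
No. Only data at x = 0.82 affects (3.82, 1). Advection has one-way propagation along characteristics.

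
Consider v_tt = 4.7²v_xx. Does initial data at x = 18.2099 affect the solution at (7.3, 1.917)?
No. The domain of dependence is [-1.7099, 16.3099], and 18.2099 is outside this interval.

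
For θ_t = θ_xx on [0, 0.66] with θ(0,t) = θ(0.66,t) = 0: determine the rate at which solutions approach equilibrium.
Eigenvalues: λₙ = n²π²/0.66².
First three modes:
  n=1: λ₁ = π²/0.66² ≈ 22.657
  n=2: λ₂ = 4π²/0.66² ≈ 90.63 (4× faster decay)
  n=3: λ₃ = 9π²/0.66² ≈ 203.917 (9× faster decay)
As t → ∞, higher modes decay exponentially faster. The n=1 mode dominates: θ ~ c₁ sin(πx/0.66) e^{-λ₁t}.
Decay rate: λ₁ = π²/0.66² ≈ 22.657.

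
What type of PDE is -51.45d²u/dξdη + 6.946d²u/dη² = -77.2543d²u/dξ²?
Rewriting in standard form: 77.2543d²u/dξ² - 51.45d²u/dξdη + 6.946d²u/dη² = 0. With A = 77.2543, B = -51.45, C = 6.946, the discriminant is 500.6690288. This is a hyperbolic PDE.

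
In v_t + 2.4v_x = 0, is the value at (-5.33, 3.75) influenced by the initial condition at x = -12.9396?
No. Only data at x = -14.33 affects (-5.33, 3.75). Advection has one-way propagation along characteristics.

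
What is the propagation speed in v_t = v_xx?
Infinite. The heat equation is parabolic, not hyperbolic, so disturbances propagate instantly.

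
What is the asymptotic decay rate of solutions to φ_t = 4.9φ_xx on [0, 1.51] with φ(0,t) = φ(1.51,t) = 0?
Eigenvalues: λₙ = 4.9n²π²/1.51².
First three modes:
  n=1: λ₁ = 4.9π²/1.51² ≈ 21.21
  n=2: λ₂ = 19.6π²/1.51² ≈ 84.84 (4× faster decay)
  n=3: λ₃ = 44.1π²/1.51² ≈ 190.891 (9× faster decay)
As t → ∞, higher modes decay exponentially faster. The n=1 mode dominates: φ ~ c₁ sin(πx/1.51) e^{-λ₁t}.
Decay rate: λ₁ = 4.9π²/1.51² ≈ 21.21.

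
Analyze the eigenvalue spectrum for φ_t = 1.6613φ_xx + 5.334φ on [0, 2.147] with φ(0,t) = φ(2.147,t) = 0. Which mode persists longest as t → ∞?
Eigenvalues: λₙ = 1.6613n²π²/2.147² - 5.334.
First three modes:
  n=1: λ₁ = 1.6613π²/2.147² - 5.334 ≈ -1.777
  n=2: λ₂ = 6.6452π²/2.147² - 5.334 ≈ 8.894
  n=3: λ₃ = 14.9517π²/2.147² - 5.334 ≈ 26.679
Since 1.6613π²/2.147² ≈ 3.557 < 5.334, λ₁ < 0.
The n=1 mode grows fastest (−λₙ is largest for n=1) → dominates.
Asymptotic: φ ~ c₁ sin(πx/2.147) e^{1.777t} (exponential growth at rate −λ₁ ≈ 1.777).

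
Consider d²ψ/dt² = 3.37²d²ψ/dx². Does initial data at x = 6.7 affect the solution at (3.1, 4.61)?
Yes. The domain of dependence is [-12.4357, 18.6357], and 6.7 ∈ [-12.4357, 18.6357].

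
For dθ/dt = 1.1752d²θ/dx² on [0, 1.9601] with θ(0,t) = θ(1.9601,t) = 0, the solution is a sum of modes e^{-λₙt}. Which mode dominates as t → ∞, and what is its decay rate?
Eigenvalues: λₙ = 1.1752n²π²/1.9601².
First three modes:
  n=1: λ₁ = 1.1752π²/1.9601² ≈ 3.019
  n=2: λ₂ = 4.7008π²/1.9601² ≈ 12.076 (4× faster decay)
  n=3: λ₃ = 10.5768π²/1.9601² ≈ 27.17 (9× faster decay)
As t → ∞, higher modes decay exponentially faster. The n=1 mode dominates: θ ~ c₁ sin(πx/1.9601) e^{-λ₁t}.
Decay rate: λ₁ = 1.1752π²/1.9601² ≈ 3.019.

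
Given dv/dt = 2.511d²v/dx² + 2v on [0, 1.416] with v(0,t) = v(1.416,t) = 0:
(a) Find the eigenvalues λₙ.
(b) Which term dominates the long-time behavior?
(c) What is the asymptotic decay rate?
Eigenvalues: λₙ = 2.511n²π²/1.416² - 2.
First three modes:
  n=1: λ₁ = 2.511π²/1.416² - 2 ≈ 10.36
  n=2: λ₂ = 10.044π²/1.416² - 2 ≈ 47.44
  n=3: λ₃ = 22.599π²/1.416² - 2 ≈ 109.24
Since 2.511π²/1.416² ≈ 12.36 > 2, all λₙ > 0.
The n=1 mode decays slowest → dominates as t → ∞.
Asymptotic: v ~ c₁ sin(πx/1.416) e^{-λ₁t} with decay rate λ₁ ≈ 10.36.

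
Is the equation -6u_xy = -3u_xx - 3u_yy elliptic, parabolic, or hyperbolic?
Rewriting in standard form: 3u_xx - 6u_xy + 3u_yy = 0. Computing B² - 4AC with A = 3, B = -6, C = 3: discriminant = 0 (zero). Answer: parabolic.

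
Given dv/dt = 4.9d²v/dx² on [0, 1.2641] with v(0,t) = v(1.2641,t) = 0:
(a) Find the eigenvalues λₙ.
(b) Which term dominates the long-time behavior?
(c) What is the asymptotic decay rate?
Eigenvalues: λₙ = 4.9n²π²/1.2641².
First three modes:
  n=1: λ₁ = 4.9π²/1.2641² ≈ 30.264
  n=2: λ₂ = 19.6π²/1.2641² ≈ 121.058 (4× faster decay)
  n=3: λ₃ = 44.1π²/1.2641² ≈ 272.38 (9× faster decay)
As t → ∞, higher modes decay exponentially faster. The n=1 mode dominates: v ~ c₁ sin(πx/1.2641) e^{-λ₁t}.
Decay rate: λ₁ = 4.9π²/1.2641² ≈ 30.264.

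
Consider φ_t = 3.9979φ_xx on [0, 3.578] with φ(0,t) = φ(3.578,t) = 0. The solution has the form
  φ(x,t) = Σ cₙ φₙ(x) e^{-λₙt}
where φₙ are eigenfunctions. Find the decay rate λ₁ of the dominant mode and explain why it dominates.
Eigenvalues: λₙ = 3.9979n²π²/3.578².
First three modes:
  n=1: λ₁ = 3.9979π²/3.578² ≈ 3.082
  n=2: λ₂ = 15.9916π²/3.578² ≈ 12.329 (4× faster decay)
  n=3: λ₃ = 35.9811π²/3.578² ≈ 27.739 (9× faster decay)
As t → ∞, higher modes decay exponentially faster. The n=1 mode dominates: φ ~ c₁ sin(πx/3.578) e^{-λ₁t}.
Decay rate: λ₁ = 3.9979π²/3.578² ≈ 3.082.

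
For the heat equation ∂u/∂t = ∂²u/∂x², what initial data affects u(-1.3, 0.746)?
The entire real line. The heat equation has infinite propagation speed: any initial disturbance instantly affects all points (though exponentially small far away).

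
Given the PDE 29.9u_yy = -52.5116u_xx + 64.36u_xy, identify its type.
Rewriting in standard form: 52.5116u_xx - 64.36u_xy + 29.9u_yy = 0. The second-order coefficients are A = 52.5116, B = -64.36, C = 29.9. Since B² - 4AC = -2138.17776 < 0, this is an elliptic PDE.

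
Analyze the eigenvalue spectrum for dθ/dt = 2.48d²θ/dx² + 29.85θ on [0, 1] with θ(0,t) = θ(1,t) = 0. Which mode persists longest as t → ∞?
Eigenvalues: λₙ = 2.48n²π²/1² - 29.85.
First three modes:
  n=1: λ₁ = 2.48π² - 29.85 ≈ -5.373
  n=2: λ₂ = 9.92π² - 29.85 ≈ 68.056
  n=3: λ₃ = 22.32π² - 29.85 ≈ 190.44
Since 2.48π² ≈ 24.477 < 29.85, λ₁ < 0.
The n=1 mode grows fastest (−λₙ is largest for n=1) → dominates.
Asymptotic: θ ~ c₁ sin(πx/1) e^{5.373t} (exponential growth at rate −λ₁ ≈ 5.373).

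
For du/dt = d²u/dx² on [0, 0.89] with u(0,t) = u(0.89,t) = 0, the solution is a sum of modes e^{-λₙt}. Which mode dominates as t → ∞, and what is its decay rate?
Eigenvalues: λₙ = n²π²/0.89².
First three modes:
  n=1: λ₁ = π²/0.89² ≈ 12.46
  n=2: λ₂ = 4π²/0.89² ≈ 49.84 (4× faster decay)
  n=3: λ₃ = 9π²/0.89² ≈ 112.14 (9× faster decay)
As t → ∞, higher modes decay exponentially faster. The n=1 mode dominates: u ~ c₁ sin(πx/0.89) e^{-λ₁t}.
Decay rate: λ₁ = π²/0.89² ≈ 12.46.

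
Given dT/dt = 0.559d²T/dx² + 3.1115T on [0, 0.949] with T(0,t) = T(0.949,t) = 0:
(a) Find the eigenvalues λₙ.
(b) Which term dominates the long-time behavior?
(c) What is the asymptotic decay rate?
Eigenvalues: λₙ = 0.559n²π²/0.949² - 3.1115.
First three modes:
  n=1: λ₁ = 0.559π²/0.949² - 3.1115 ≈ 3.015
  n=2: λ₂ = 2.236π²/0.949² - 3.1115 ≈ 21.393
  n=3: λ₃ = 5.031π²/0.949² - 3.1115 ≈ 52.023
Since 0.559π²/0.949² ≈ 6.126 > 3.1115, all λₙ > 0.
The n=1 mode decays slowest → dominates as t → ∞.
Asymptotic: T ~ c₁ sin(πx/0.949) e^{-λ₁t} with decay rate λ₁ ≈ 3.015.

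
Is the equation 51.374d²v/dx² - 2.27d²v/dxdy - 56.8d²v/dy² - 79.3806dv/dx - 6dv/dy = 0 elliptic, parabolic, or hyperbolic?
Computing B² - 4AC with A = 51.374, B = -2.27, C = -56.8: discriminant = 11677.3257 (positive). Answer: hyperbolic.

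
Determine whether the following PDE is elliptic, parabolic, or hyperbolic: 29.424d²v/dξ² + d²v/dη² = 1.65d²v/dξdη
Rewriting in standard form: 29.424d²v/dξ² - 1.65d²v/dξdη + d²v/dη² = 0. Coefficients: A = 29.424, B = -1.65, C = 1. B² - 4AC = -114.9735, which is negative, so the equation is elliptic.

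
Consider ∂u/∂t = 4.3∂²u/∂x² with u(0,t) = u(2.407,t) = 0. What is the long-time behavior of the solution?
As t → ∞, u → 0. Heat diffuses out through both boundaries.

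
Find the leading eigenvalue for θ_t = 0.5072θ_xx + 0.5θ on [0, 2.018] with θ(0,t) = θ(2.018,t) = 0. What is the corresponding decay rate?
Eigenvalues: λₙ = 0.5072n²π²/2.018² - 0.5.
First three modes:
  n=1: λ₁ = 0.5072π²/2.018² - 0.5 ≈ 0.729
  n=2: λ₂ = 2.0288π²/2.018² - 0.5 ≈ 4.417
  n=3: λ₃ = 4.5648π²/2.018² - 0.5 ≈ 10.563
Since 0.5072π²/2.018² ≈ 1.229 > 0.5, all λₙ > 0.
The n=1 mode decays slowest → dominates as t → ∞.
Asymptotic: θ ~ c₁ sin(πx/2.018) e^{-λ₁t} with decay rate λ₁ ≈ 0.729.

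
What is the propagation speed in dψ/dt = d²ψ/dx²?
Infinite. The heat equation is parabolic, not hyperbolic, so disturbances propagate instantly.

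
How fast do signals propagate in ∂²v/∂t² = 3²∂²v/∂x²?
Speed = 3. Information travels along characteristics x = x₀ ± 3t.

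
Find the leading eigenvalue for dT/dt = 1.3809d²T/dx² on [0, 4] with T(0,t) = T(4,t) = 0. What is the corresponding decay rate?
Eigenvalues: λₙ = 1.3809n²π²/4².
First three modes:
  n=1: λ₁ = 1.3809π²/4² ≈ 0.852
  n=2: λ₂ = 5.5236π²/4² ≈ 3.407 (4× faster decay)
  n=3: λ₃ = 12.4281π²/4² ≈ 7.666 (9× faster decay)
As t → ∞, higher modes decay exponentially faster. The n=1 mode dominates: T ~ c₁ sin(πx/4) e^{-λ₁t}.
Decay rate: λ₁ = 1.3809π²/4² ≈ 0.852.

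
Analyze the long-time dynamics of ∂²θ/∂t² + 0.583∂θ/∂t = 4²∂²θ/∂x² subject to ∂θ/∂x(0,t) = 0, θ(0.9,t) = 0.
Long-time behavior: θ → 0. Damping (γ=0.583) dissipates energy; oscillations decay exponentially.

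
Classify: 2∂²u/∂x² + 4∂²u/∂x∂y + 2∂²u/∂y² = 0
Parabolic (discriminant = 0).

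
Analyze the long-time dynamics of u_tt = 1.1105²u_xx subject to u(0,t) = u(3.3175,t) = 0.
Long-time behavior: u oscillates (no decay). Energy is conserved; the solution oscillates indefinitely as standing waves.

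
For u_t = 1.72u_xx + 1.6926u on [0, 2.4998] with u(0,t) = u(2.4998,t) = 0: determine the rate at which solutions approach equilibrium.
Eigenvalues: λₙ = 1.72n²π²/2.4998² - 1.6926.
First three modes:
  n=1: λ₁ = 1.72π²/2.4998² - 1.6926 ≈ 1.024
  n=2: λ₂ = 6.88π²/2.4998² - 1.6926 ≈ 9.174
  n=3: λ₃ = 15.48π²/2.4998² - 1.6926 ≈ 22.756
Since 1.72π²/2.4998² ≈ 2.717 > 1.6926, all λₙ > 0.
The n=1 mode decays slowest → dominates as t → ∞.
Asymptotic: u ~ c₁ sin(πx/2.4998) e^{-λ₁t} with decay rate λ₁ ≈ 1.024.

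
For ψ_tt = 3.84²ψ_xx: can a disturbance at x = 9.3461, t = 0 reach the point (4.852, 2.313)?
Yes. The domain of dependence is [-4.02992, 13.73392], and 9.3461 ∈ [-4.02992, 13.73392].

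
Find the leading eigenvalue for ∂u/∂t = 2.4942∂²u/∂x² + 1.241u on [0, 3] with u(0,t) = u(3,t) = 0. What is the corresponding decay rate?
Eigenvalues: λₙ = 2.4942n²π²/3² - 1.241.
First three modes:
  n=1: λ₁ = 2.4942π²/3² - 1.241 ≈ 1.494
  n=2: λ₂ = 9.9768π²/3² - 1.241 ≈ 9.7
  n=3: λ₃ = 22.4478π²/3² - 1.241 ≈ 23.376
Since 2.4942π²/3² ≈ 2.735 > 1.241, all λₙ > 0.
The n=1 mode decays slowest → dominates as t → ∞.
Asymptotic: u ~ c₁ sin(πx/3) e^{-λ₁t} with decay rate λ₁ ≈ 1.494.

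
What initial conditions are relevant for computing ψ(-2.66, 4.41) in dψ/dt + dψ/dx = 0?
A single point: x = -7.07. The characteristic through (-2.66, 4.41) is x - 1t = const, so x = -2.66 - 1·4.41 = -7.07.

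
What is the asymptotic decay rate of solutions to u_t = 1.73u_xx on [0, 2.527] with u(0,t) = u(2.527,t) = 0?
Eigenvalues: λₙ = 1.73n²π²/2.527².
First three modes:
  n=1: λ₁ = 1.73π²/2.527² ≈ 2.674
  n=2: λ₂ = 6.92π²/2.527² ≈ 10.695 (4× faster decay)
  n=3: λ₃ = 15.57π²/2.527² ≈ 24.065 (9× faster decay)
As t → ∞, higher modes decay exponentially faster. The n=1 mode dominates: u ~ c₁ sin(πx/2.527) e^{-λ₁t}.
Decay rate: λ₁ = 1.73π²/2.527² ≈ 2.674.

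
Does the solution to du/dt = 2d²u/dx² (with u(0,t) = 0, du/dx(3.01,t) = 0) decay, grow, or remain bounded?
u → 0. Heat escapes through the Dirichlet boundary.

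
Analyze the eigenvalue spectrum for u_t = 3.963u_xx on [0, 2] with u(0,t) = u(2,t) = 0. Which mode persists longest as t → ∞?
Eigenvalues: λₙ = 3.963n²π²/2².
First three modes:
  n=1: λ₁ = 3.963π²/2² ≈ 9.778
  n=2: λ₂ = 15.852π²/2² ≈ 39.113 (4× faster decay)
  n=3: λ₃ = 35.667π²/2² ≈ 88.005 (9× faster decay)
As t → ∞, higher modes decay exponentially faster. The n=1 mode dominates: u ~ c₁ sin(πx/2) e^{-λ₁t}.
Decay rate: λ₁ = 3.963π²/2² ≈ 9.778.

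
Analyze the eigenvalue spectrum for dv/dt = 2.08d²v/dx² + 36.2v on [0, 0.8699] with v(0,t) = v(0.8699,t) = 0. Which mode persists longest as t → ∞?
Eigenvalues: λₙ = 2.08n²π²/0.8699² - 36.2.
First three modes:
  n=1: λ₁ = 2.08π²/0.8699² - 36.2 ≈ -9.072
  n=2: λ₂ = 8.32π²/0.8699² - 36.2 ≈ 72.314
  n=3: λ₃ = 18.72π²/0.8699² - 36.2 ≈ 207.956
Since 2.08π²/0.8699² ≈ 27.128 < 36.2, λ₁ < 0.
The n=1 mode grows fastest (−λₙ is largest for n=1) → dominates.
Asymptotic: v ~ c₁ sin(πx/0.8699) e^{9.072t} (exponential growth at rate −λ₁ ≈ 9.072).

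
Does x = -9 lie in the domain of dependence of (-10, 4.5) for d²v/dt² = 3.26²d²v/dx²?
Yes. The domain of dependence is [-24.67, 4.67], and -9 ∈ [-24.67, 4.67].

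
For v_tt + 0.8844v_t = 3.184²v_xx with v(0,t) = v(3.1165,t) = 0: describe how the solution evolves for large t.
v → 0. Damping (γ=0.8844) dissipates energy; oscillations decay exponentially.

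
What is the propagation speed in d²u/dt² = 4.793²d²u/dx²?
Speed = 4.793. Information travels along characteristics x = x₀ ± 4.793t.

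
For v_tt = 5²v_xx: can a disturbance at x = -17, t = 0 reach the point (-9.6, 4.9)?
Yes. The domain of dependence is [-34.1, 14.9], and -17 ∈ [-34.1, 14.9].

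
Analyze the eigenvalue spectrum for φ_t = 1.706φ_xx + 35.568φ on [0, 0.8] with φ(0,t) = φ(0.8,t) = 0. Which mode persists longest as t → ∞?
Eigenvalues: λₙ = 1.706n²π²/0.8² - 35.568.
First three modes:
  n=1: λ₁ = 1.706π²/0.8² - 35.568 ≈ -9.259
  n=2: λ₂ = 6.824π²/0.8² - 35.568 ≈ 69.667
  n=3: λ₃ = 15.354π²/0.8² - 35.568 ≈ 201.21
Since 1.706π²/0.8² ≈ 26.309 < 35.568, λ₁ < 0.
The n=1 mode grows fastest (−λₙ is largest for n=1) → dominates.
Asymptotic: φ ~ c₁ sin(πx/0.8) e^{9.259t} (exponential growth at rate −λ₁ ≈ 9.259).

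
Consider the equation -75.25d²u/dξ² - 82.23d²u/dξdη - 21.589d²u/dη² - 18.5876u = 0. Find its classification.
Hyperbolic. (A = -75.25, B = -82.23, C = -21.589 gives B² - 4AC = 263.4839.)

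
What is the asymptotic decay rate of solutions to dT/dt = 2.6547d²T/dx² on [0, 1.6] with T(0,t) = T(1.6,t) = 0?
Eigenvalues: λₙ = 2.6547n²π²/1.6².
First three modes:
  n=1: λ₁ = 2.6547π²/1.6² ≈ 10.235
  n=2: λ₂ = 10.6188π²/1.6² ≈ 40.939 (4× faster decay)
  n=3: λ₃ = 23.8923π²/1.6² ≈ 92.112 (9× faster decay)
As t → ∞, higher modes decay exponentially faster. The n=1 mode dominates: T ~ c₁ sin(πx/1.6) e^{-λ₁t}.
Decay rate: λ₁ = 2.6547π²/1.6² ≈ 10.235.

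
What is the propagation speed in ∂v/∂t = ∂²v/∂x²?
Infinite. The heat equation is parabolic, not hyperbolic, so disturbances propagate instantly.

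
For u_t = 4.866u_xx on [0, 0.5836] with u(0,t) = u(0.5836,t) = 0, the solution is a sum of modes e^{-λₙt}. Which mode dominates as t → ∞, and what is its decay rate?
Eigenvalues: λₙ = 4.866n²π²/0.5836².
First three modes:
  n=1: λ₁ = 4.866π²/0.5836² ≈ 141.007
  n=2: λ₂ = 19.464π²/0.5836² ≈ 564.029 (4× faster decay)
  n=3: λ₃ = 43.794π²/0.5836² ≈ 1269.065 (9× faster decay)
As t → ∞, higher modes decay exponentially faster. The n=1 mode dominates: u ~ c₁ sin(πx/0.5836) e^{-λ₁t}.
Decay rate: λ₁ = 4.866π²/0.5836² ≈ 141.007.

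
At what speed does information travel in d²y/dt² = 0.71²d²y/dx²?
Speed = 0.71. Information travels along characteristics x = x₀ ± 0.71t.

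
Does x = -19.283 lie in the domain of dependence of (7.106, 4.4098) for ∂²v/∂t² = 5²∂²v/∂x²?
No. The domain of dependence is [-14.943, 29.155], and -19.283 is outside this interval.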